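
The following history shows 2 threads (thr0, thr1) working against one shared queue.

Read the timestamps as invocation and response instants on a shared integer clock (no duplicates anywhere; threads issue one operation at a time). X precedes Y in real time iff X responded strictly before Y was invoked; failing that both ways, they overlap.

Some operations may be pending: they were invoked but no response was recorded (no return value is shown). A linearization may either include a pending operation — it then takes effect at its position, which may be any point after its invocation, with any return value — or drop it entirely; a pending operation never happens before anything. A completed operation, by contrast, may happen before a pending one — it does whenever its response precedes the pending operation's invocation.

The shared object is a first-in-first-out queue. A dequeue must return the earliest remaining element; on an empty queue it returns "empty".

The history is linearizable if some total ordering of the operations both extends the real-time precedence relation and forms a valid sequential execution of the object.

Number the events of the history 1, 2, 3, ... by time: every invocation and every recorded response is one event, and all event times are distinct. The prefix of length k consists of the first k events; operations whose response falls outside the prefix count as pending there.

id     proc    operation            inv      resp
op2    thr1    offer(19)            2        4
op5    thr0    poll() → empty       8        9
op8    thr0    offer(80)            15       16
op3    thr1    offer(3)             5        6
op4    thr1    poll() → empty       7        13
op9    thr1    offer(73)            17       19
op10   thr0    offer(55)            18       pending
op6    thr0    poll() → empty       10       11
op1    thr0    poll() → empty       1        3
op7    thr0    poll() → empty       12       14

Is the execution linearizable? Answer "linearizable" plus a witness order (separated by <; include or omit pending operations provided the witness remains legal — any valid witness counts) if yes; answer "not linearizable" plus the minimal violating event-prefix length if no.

through event 8 a valid linearization exists; event 9 (op5 responding at time 9) ends that
real-time-consistent orders of the 4 completed operations: 2 — all fail the queue replay
every completion of the 1 pending operation (op4) was checked; none linearizes
e.g. op1, op2, op3, op5 (pending dropped): illegal at step 4, since op5 poll() → empty cannot apply there
e.g. op2, op1, op3, op5 (pending dropped): illegal at step 2, since op1 poll() → empty cannot apply there

not linearizable — minimal violating prefix: 9 events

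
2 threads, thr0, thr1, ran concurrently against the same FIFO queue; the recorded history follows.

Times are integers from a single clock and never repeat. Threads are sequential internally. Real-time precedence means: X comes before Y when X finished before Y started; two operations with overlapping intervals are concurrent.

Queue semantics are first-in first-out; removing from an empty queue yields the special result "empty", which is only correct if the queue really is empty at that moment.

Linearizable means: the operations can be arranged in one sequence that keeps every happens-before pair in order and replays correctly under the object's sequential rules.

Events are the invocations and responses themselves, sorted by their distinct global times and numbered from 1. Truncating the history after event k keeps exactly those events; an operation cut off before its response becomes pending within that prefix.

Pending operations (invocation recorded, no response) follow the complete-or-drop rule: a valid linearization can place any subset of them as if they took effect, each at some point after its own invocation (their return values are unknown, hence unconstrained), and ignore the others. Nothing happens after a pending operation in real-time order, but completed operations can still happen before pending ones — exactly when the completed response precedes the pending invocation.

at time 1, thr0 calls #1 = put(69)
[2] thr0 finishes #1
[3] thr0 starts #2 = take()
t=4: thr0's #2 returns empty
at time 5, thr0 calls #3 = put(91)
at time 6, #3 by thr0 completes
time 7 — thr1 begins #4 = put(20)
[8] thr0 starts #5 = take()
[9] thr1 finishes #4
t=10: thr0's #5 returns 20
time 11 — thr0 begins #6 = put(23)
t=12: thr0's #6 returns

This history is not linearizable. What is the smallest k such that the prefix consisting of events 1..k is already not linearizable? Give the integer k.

4

events 1..3 are linearizable; a witness order is #1:
after step 1 (#1 put(69)): queue <69>
adding event 4 (#2 responds at 4) leaves no legal real-time order
take #1, #2: step 2 already fails, because #2 take() → empty cannot occur there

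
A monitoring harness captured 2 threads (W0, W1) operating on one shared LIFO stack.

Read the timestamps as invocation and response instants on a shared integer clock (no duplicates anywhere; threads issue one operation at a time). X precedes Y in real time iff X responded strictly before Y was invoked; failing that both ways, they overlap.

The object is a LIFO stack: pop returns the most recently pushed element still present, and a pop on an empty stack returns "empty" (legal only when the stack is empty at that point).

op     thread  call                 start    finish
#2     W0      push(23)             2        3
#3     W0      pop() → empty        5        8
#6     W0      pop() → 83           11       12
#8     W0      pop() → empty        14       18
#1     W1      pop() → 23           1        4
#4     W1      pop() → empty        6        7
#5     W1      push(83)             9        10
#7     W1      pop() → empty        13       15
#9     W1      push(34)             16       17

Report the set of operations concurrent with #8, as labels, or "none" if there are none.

#7, #9

#8 runs from 14 to 18; window-overlapping ops are concurrent
#1 [1,4]: before
#2 [2,3]: before
#3 [5,8]: before
#4 [6,7]: before
#5 [9,10]: before
#6 [11,12]: before
#7 [13,15]: concurrent
#9 [16,17]: concurrent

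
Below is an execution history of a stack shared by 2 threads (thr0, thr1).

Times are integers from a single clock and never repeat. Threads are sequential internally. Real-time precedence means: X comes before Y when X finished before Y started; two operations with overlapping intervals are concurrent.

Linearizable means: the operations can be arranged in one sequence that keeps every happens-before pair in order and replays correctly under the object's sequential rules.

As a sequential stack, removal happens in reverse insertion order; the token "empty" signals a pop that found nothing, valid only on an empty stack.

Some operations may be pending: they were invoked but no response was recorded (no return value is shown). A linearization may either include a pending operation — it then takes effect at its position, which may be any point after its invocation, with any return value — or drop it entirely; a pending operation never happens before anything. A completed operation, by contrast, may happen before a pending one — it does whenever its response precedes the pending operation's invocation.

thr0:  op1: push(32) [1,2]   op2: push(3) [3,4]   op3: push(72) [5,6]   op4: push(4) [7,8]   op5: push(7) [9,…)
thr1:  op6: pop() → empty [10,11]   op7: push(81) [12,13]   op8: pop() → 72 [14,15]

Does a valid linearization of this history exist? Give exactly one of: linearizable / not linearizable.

through event 10 a valid linearization exists; event 11 (op6 responding at time 11) ends that
the sole real-time-consistent order of 5 completed operations fails the stack replay
completion choices over the 1 pending operation (op5) were checked; none helps
sample order op1, op2, op3, op4, op6 (pending dropped) stalls at step 5 — op6 pop() → empty has no legal effect

not linearizable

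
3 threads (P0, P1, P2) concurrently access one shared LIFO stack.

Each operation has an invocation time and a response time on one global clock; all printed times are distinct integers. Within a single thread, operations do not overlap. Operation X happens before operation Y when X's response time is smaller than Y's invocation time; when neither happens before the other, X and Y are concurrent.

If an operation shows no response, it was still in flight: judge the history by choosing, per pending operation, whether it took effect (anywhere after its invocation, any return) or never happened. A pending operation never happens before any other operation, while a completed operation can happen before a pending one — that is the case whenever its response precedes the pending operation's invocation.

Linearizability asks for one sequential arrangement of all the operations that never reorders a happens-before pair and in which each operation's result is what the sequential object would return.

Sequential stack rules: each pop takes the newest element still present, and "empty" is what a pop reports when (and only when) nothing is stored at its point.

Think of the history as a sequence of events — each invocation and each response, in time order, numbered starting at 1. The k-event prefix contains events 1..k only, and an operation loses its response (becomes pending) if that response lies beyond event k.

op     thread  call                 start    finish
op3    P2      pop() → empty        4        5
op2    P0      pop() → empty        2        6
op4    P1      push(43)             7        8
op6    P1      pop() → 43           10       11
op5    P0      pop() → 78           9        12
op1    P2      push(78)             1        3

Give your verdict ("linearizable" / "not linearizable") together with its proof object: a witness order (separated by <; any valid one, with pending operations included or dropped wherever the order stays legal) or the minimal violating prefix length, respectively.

not linearizable — minimal violating prefix: 6 events

the violation lands at event 6, op2's response at time 6: events 1..5 linearize, events 1..6 do not
3 completed operations, 3 real-time-consistent orders — every LIFO stack replay fails
e.g. op1, op2, op3: illegal at step 2, since op2 pop() → empty cannot apply there
e.g. op1, op3, op2: illegal at step 2, since op3 pop() → empty cannot apply there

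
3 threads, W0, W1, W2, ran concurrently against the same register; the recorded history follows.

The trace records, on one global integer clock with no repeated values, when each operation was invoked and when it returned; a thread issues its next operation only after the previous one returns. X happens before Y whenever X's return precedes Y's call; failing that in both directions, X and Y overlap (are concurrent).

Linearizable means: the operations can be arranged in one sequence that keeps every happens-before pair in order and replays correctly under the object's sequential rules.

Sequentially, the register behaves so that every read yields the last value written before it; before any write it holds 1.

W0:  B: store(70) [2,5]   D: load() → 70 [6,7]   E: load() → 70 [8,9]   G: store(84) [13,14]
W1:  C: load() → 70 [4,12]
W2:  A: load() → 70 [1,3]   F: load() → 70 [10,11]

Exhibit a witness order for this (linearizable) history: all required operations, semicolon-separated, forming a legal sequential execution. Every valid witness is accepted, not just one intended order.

after step 1 (B store(70)): value 70
after step 2 (A load() → 70): value 70
after step 3 (C load() → 70): value 70
after step 4 (D load() → 70): value 70
after step 5 (E load() → 70): value 70
after step 6 (F load() → 70): value 70
after step 7 (G store(84)): value 84

B; A; C; D; E; F; G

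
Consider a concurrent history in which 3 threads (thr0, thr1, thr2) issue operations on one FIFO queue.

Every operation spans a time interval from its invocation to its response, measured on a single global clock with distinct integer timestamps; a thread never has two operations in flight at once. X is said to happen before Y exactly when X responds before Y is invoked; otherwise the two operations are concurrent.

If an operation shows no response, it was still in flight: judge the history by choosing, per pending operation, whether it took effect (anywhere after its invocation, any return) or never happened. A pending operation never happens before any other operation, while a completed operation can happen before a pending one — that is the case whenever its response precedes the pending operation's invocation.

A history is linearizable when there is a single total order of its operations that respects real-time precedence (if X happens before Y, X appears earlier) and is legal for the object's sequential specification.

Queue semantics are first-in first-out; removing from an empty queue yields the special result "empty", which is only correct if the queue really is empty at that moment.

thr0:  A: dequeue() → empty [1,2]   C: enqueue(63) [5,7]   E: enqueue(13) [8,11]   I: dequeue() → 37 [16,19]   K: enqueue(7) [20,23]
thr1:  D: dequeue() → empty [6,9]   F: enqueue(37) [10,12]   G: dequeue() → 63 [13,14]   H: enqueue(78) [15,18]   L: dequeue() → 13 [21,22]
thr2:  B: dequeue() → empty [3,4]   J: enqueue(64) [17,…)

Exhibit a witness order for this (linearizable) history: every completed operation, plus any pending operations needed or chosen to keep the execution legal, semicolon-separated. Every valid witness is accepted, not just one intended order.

A; B; D; C; F; E; G; H; I; J; K; L

1. A dequeue() → empty, leaving queue <>
2. B dequeue() → empty, leaving queue <>
3. D dequeue() → empty, leaving queue <>
4. C enqueue(63), leaving queue <63>
5. F enqueue(37), leaving queue <63,37>
6. E enqueue(13), leaving queue <63,37,13>
7. G dequeue() → 63, leaving queue <37,13>
8. H enqueue(78), leaving queue <37,13,78>
9. I dequeue() → 37, leaving queue <13,78>
10. J enqueue(64) (pending, included), leaving queue <13,78,64>
11. K enqueue(7), leaving queue <13,78,64,7>
12. L dequeue() → 13, leaving queue <78,64,7>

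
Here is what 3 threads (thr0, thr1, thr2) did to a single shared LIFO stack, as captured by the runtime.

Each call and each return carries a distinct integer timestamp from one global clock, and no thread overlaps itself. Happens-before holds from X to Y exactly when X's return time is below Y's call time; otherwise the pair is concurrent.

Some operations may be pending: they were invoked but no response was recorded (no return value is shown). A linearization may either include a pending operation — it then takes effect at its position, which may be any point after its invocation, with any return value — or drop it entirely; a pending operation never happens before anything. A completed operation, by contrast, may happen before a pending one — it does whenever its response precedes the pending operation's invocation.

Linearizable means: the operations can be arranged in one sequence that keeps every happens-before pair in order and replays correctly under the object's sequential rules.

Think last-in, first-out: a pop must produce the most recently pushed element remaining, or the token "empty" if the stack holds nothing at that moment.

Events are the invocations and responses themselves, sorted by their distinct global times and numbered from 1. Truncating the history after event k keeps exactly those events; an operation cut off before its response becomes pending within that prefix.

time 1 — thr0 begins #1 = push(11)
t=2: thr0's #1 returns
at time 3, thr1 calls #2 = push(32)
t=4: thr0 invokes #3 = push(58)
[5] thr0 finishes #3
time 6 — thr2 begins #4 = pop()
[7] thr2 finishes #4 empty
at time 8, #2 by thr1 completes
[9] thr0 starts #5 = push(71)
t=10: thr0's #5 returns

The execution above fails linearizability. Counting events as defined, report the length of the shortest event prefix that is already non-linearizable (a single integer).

events 1..6 are linearizable; a witness order is #1, #2, #3:
after step 1 (#1 push(11)): stack <11>
after step 2 (#2 push(32) (pending, included)): stack <11,32>
after step 3 (#3 push(58)): stack <11,32,58>
at event 7 (#4's time-7 response) nothing linearizes any more
no escape via the 1 pending operation (#2): every completion choice fails
one such order, #1, #3, #4 (pending dropped), breaks at step 3 where #4 pop() → empty is illegal

7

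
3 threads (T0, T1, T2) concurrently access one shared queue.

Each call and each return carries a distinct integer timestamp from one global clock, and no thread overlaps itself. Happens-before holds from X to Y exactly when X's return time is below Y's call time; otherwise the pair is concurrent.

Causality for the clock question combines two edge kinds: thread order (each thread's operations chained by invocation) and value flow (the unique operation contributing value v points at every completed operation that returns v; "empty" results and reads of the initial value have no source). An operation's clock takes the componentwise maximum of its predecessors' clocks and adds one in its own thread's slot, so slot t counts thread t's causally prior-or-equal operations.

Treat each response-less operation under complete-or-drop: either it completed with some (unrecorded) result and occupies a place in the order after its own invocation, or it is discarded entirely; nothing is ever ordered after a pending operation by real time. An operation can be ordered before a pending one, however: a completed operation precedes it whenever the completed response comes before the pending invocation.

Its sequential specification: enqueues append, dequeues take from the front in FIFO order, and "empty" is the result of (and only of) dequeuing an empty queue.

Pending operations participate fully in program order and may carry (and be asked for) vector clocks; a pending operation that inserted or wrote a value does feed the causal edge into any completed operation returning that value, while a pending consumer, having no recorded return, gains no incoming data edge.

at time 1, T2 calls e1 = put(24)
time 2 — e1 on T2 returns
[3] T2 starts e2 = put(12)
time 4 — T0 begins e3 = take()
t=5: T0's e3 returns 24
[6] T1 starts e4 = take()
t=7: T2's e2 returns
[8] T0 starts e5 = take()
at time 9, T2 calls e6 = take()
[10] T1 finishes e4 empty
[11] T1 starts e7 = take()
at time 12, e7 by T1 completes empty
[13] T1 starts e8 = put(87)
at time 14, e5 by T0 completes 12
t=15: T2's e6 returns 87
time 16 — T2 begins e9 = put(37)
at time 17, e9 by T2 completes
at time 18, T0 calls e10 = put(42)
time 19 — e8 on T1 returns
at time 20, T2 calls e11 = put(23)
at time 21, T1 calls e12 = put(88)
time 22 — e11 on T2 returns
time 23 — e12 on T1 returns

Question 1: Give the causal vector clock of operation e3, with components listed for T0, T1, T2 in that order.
invoked at 1, e1 has no predecessors; its own T2 bump gives (0, 0, 1)
invoked at 6, e4 has no predecessors; its own T1 bump gives (0, 1, 0)
invoked at 3, e2 merges VC(e1)=(0, 0, 1) and bumps T2's slot → (0, 0, 2)
invoked at 11, e7 merges VC(e4)=(0, 1, 0) and bumps T1's slot → (0, 2, 0)
invoked at 4, e3 merges VC(e1)=(0, 0, 1) and bumps T0's slot → (1, 0, 1)
invoked at 13, e8 merges VC(e7)=(0, 2, 0) and bumps T1's slot → (0, 3, 0)
invoked at 21, e12 merges VC(e8)=(0, 3, 0) and bumps T1's slot → (0, 4, 0)
invoked at 8, e5 merges VC(e2)=(0, 0, 2), VC(e3)=(1, 0, 1) and bumps T0's slot → (2, 0, 2)
invoked at 18, e10 merges VC(e5)=(2, 0, 2) and bumps T0's slot → (3, 0, 2)
invoked at 9, e6 merges VC(e2)=(0, 0, 2), VC(e8)=(0, 3, 0) and bumps T2's slot → (0, 3, 3)
invoked at 16, e9 merges VC(e6)=(0, 3, 3) and bumps T2's slot → (0, 3, 4)
invoked at 20, e11 merges VC(e9)=(0, 3, 4) and bumps T2's slot → (0, 3, 5)
target: VC(e3) = (1, 0, 1)

(1, 0, 1)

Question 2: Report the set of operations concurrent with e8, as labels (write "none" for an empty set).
concurrent with e8 ([13,19]): every op whose interval crosses 13..19
e1 [1,2]: before
e2 [3,7]: before
e3 [4,5]: before
e4 [6,10]: before
e5 [8,14]: concurrent
e6 [9,15]: concurrent
e7 [11,12]: before
e9 [16,17]: concurrent
e10 [18,…): concurrent
e11 [20,22]: after
e12 [21,23]: after

e10, e5, e6, e9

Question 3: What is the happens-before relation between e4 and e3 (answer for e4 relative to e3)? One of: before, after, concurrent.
e4 spans [6,10], e3 spans [4,5]
resp(e3)=5 < inv(e4)=6

after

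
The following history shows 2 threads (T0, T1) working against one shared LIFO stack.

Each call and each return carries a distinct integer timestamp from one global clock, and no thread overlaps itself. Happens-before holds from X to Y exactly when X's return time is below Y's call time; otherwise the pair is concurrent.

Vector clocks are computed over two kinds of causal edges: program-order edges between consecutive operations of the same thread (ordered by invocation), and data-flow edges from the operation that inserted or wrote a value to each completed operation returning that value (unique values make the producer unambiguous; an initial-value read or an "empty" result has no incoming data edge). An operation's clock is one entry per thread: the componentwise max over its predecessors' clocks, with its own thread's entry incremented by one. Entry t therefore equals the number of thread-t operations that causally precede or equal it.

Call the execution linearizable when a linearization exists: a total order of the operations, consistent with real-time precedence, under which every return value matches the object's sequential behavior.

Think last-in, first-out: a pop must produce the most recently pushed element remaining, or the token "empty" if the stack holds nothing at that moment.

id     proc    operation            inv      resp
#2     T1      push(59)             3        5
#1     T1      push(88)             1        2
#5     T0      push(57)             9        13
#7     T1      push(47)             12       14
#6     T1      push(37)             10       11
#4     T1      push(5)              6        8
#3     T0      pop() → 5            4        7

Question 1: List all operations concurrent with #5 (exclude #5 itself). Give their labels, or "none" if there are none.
#5 spans [9,13]: anything still running between times 9 and 13 counts as concurrent
#1 [1,2]: before
#2 [3,5]: before
#3 [4,7]: before
#4 [6,8]: before
#6 [10,11]: concurrent
#7 [12,14]: concurrent

#6, #7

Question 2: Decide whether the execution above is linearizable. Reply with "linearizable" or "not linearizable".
a witness: #1, #2, #4, #3, #5, #6, #7
step 1: #1 push(88) — stack <88>
step 2: #2 push(59) — stack <88,59>
step 3: #4 push(5) — stack <88,59,5>
step 4: #3 pop() → 5 — stack <88,59>
step 5: #5 push(57) — stack <88,59,57>
step 6: #6 push(37) — stack <88,59,57,37>
step 7: #7 push(47) — stack <88,59,57,37,47>

linearizable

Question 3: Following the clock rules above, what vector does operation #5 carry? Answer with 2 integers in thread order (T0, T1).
invoked at 1, #1 has no predecessors; its own T1 bump gives (0, 1)
from VC(#1)=(0, 1), #2 (invoked 3) maxes components and bumps T1 → (0, 2)
from VC(#2)=(0, 2), #4 (invoked 6) maxes components and bumps T1 → (0, 3)
from VC(#4)=(0, 3), #6 (invoked 10) maxes components and bumps T1 → (0, 4)
from VC(#4)=(0, 3), #3 (invoked 4) maxes components and bumps T0 → (1, 3)
from VC(#6)=(0, 4), #7 (invoked 12) maxes components and bumps T1 → (0, 5)
from VC(#3)=(1, 3), #5 (invoked 9) maxes components and bumps T0 → (2, 3)
target: VC(#5) = (2, 3)

(2, 3)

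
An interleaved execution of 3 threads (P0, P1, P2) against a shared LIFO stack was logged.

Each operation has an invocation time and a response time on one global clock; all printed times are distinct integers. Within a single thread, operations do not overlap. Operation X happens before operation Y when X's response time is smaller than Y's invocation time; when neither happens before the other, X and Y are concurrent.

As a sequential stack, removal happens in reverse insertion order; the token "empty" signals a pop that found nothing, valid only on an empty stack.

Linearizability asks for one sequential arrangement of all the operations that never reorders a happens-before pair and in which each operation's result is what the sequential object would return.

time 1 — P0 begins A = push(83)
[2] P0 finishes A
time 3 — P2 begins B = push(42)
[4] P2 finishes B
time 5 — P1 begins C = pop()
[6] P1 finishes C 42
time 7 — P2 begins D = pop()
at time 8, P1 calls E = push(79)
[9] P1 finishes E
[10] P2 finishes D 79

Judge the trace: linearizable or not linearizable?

linearizable

one valid linearization: A, B, C, E, D
1. A push(83), leaving stack <83>
2. B push(42), leaving stack <83,42>
3. C pop() → 42, leaving stack <83>
4. E push(79), leaving stack <83,79>
5. D pop() → 79, leaving stack <83>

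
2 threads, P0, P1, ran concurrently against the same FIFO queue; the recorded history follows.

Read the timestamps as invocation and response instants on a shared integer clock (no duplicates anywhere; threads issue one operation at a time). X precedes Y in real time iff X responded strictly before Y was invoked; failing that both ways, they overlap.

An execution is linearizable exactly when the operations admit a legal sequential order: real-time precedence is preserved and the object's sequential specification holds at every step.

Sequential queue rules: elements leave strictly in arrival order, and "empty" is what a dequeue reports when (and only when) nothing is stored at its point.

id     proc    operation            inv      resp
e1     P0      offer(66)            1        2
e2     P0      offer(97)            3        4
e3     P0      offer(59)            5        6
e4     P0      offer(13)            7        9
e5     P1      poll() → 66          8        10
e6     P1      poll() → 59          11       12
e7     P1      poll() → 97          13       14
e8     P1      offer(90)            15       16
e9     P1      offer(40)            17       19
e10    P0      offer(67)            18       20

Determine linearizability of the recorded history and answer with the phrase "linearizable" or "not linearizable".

already the first 12 events (up to e6's response at time 12) admit no linearization; the first 11 still do
checked exhaustively: 2 real-time-consistent orders of 6 completed operations, zero legal FIFO queue replays
e.g. e1, e2, e3, e4, e5, e6: illegal at step 6, since e6 poll() → 59 cannot apply there
e.g. e1, e2, e3, e5, e4, e6: illegal at step 6, since e6 poll() → 59 cannot apply there

not linearizable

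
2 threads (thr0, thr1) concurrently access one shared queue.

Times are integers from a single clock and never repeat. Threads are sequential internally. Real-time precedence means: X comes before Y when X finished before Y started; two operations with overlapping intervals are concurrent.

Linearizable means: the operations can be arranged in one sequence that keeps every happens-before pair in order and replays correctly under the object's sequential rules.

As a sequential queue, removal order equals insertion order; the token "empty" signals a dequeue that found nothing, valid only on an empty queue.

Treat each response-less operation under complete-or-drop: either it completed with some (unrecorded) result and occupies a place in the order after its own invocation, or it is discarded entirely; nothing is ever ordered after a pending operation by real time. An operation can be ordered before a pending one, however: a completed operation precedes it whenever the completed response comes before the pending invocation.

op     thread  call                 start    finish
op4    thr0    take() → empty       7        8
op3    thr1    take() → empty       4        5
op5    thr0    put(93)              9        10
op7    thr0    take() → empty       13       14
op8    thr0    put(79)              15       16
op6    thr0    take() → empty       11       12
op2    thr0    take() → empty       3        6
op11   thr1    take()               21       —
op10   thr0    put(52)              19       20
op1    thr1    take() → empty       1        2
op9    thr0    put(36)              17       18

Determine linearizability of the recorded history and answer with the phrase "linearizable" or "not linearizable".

not linearizable

cut after 11 events: linearizable; cut after 12 events (op6 responds, time 12): not linearizable
2 orders of the 6 completed queue ops respect real time; none is legal
sample order op1, op2, op3, op4, op5, op6 stalls at step 6 — op6 take() → empty has no legal effect
sample order op1, op3, op2, op4, op5, op6 stalls at step 6 — op6 take() → empty has no legal effect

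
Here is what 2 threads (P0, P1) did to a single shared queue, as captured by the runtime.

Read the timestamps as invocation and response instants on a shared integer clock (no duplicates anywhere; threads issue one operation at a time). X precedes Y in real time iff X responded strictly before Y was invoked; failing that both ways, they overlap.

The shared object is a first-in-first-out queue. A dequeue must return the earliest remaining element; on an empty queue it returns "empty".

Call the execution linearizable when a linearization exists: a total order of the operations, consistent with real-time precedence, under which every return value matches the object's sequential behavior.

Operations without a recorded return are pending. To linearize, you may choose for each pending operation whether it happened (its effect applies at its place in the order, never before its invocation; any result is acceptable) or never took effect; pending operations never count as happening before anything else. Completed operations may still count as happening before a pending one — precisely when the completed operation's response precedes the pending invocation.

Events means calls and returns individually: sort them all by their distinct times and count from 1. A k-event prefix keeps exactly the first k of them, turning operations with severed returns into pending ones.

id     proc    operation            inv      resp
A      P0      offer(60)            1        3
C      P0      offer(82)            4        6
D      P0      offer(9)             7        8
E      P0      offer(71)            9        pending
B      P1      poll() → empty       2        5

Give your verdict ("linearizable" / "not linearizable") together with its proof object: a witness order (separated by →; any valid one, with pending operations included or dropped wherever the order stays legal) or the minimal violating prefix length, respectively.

linearizable — witness: B → A → C → D

step 1: B poll() → empty — queue <>
step 2: A offer(60) — queue <60>
step 3: C offer(82) — queue <60,82>
step 4: D offer(9) — queue <60,82,9>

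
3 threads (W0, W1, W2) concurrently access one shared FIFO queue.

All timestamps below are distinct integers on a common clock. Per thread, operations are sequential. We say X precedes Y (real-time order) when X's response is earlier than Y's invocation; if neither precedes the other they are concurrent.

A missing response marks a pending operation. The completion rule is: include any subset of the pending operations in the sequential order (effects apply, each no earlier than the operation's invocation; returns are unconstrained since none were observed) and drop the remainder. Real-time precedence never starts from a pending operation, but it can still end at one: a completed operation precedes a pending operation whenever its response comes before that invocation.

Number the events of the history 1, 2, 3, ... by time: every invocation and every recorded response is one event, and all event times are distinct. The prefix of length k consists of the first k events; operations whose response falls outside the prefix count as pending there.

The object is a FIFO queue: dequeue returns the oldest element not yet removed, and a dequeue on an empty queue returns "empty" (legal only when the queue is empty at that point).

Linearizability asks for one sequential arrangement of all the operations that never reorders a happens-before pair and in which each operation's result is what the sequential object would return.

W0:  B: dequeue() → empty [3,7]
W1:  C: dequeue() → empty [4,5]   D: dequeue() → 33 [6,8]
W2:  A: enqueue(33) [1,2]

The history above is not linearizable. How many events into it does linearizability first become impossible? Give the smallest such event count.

7

events 1..6 are linearizable, e.g. via A, B, C:
1. A enqueue(33), leaving queue <33>
2. B dequeue() (pending, included), leaving queue <>
3. C dequeue() → empty, leaving queue <>
once event 7 joins (B's response, time 7), exhaustive search finds no witness
include/drop combinations of the 1 pending operation (D) were all tried; none helps
sample order A, B, C (pending dropped) stalls at step 2 — B dequeue() → empty has no legal effect
sample order A, C, B (pending dropped) stalls at step 2 — C dequeue() → empty has no legal effect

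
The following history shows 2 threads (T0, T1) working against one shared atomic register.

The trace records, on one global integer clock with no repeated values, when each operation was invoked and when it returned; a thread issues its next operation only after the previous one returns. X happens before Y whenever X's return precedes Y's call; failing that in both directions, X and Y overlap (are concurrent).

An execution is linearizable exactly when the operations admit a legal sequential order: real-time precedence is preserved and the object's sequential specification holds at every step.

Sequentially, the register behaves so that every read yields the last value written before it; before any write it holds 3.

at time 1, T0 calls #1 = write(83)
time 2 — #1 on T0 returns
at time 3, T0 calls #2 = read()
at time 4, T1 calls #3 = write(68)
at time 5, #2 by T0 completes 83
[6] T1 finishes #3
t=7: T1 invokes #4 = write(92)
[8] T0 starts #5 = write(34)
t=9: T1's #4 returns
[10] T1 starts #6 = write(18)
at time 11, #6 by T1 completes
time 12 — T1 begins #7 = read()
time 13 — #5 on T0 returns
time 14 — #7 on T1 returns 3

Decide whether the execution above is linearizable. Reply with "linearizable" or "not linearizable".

not linearizable

through event 13 a valid linearization exists; event 14 (#7 responding at time 14) ends that
all 8 real-time-respecting orders fail — 7 completed atomic register operations, no legal replay
take #1, #2, #3, #4, #5, #6, #7: step 7 already fails, because #7 read() → 3 cannot occur there
take #1, #2, #3, #4, #6, #5, #7: step 7 already fails, because #7 read() → 3 cannot occur there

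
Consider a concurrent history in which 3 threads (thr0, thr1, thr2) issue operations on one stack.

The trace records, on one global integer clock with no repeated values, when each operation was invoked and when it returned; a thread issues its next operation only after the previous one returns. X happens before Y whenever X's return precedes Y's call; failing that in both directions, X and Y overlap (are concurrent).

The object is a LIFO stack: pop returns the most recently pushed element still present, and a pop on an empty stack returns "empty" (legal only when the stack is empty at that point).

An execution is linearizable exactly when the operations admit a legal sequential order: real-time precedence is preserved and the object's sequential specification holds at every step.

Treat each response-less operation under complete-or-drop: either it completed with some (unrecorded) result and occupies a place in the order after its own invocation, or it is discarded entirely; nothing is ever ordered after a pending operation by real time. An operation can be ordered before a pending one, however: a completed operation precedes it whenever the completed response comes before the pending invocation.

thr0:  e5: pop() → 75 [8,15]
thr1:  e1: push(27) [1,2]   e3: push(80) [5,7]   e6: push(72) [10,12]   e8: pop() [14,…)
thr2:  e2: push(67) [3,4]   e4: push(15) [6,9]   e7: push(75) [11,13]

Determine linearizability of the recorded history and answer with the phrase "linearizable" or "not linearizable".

linearizable

one valid linearization: e1, e2, e3, e4, e6, e7, e5
1. e1 push(27), leaving stack <27>
2. e2 push(67), leaving stack <27,67>
3. e3 push(80), leaving stack <27,67,80>
4. e4 push(15), leaving stack <27,67,80,15>
5. e6 push(72), leaving stack <27,67,80,15,72>
6. e7 push(75), leaving stack <27,67,80,15,72,75>
7. e5 pop() → 75, leaving stack <27,67,80,15,72>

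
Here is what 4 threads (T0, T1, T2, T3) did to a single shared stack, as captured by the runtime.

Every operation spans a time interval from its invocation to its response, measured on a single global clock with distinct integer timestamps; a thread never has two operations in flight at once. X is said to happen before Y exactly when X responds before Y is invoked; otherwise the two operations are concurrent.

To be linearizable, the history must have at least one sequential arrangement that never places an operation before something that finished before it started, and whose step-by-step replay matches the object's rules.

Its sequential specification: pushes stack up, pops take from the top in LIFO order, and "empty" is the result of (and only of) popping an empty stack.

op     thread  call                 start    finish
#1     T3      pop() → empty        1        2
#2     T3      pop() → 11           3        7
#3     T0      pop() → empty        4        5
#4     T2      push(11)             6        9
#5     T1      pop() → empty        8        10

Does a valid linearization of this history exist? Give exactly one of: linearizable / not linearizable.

linearizable

a witness: #1, #3, #4, #2, #5
1. #1 pop() → empty, leaving stack <>
2. #3 pop() → empty, leaving stack <>
3. #4 push(11), leaving stack <11>
4. #2 pop() → 11, leaving stack <>
5. #5 pop() → empty, leaving stack <>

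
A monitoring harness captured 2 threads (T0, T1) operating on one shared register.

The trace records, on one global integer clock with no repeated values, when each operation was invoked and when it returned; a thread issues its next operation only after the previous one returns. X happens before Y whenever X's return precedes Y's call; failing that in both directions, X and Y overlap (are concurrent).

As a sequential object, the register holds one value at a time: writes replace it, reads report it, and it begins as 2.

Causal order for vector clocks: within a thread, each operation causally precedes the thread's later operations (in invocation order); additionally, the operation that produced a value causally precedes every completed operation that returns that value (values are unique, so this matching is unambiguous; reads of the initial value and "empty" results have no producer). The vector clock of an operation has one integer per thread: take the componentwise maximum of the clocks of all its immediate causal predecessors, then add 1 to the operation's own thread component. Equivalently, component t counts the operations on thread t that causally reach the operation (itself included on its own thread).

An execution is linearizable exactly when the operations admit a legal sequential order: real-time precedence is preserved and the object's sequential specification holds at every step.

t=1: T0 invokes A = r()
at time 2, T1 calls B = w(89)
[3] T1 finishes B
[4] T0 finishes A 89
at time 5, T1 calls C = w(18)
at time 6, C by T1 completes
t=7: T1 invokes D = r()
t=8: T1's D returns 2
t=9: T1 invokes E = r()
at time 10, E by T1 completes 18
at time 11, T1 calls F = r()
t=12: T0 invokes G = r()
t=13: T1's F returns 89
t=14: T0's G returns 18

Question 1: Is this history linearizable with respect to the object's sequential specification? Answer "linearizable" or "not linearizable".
cut after 7 events: linearizable; cut after 8 events (D responds, time 8): not linearizable
real-time-consistent orders of the 4 completed operations: 2 — all fail the register replay
take A, B, C, D: step 1 already fails, because A r() → 89 cannot occur there
take B, A, C, D: step 4 already fails, because D r() → 2 cannot occur there

not linearizable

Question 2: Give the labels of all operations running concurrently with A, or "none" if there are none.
Answer: B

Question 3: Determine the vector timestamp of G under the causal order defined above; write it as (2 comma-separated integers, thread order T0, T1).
Answer: (2, 2)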